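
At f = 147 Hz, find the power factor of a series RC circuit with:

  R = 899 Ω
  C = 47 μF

Step 1 — Angular frequency: ω = 2π·f = 2π·147 = 923.6 rad/s.
Step 2 — Component impedances:
  R: Z = R = 899 Ω
  C: Z = 1/(jωC) = -j/(ω·C) = 0 - j23.04 Ω
Step 3 — Series combination: Z_total = R + C = 899 - j23.04 Ω = 899.3∠-1.5° Ω.
Step 4 — Power factor: PF = cos(φ) = Re(Z)/|Z| = 899/899.3 = 0.9997.
Step 5 — Type: Im(Z) = -23.04 ⇒ leading (phase φ = -1.5°).

PF = 0.9997 (leading, φ = -1.5°)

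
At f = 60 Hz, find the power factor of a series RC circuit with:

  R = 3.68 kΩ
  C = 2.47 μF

Step 1 — Angular frequency: ω = 2π·f = 2π·60 = 377 rad/s.
Step 2 — Component impedances:
  R: Z = R = 3680 Ω
  C: Z = 1/(jωC) = -j/(ω·C) = 0 - j1074 Ω
Step 3 — Series combination: Z_total = R + C = 3680 - j1074 Ω = 3833∠-16.3° Ω.
Step 4 — Power factor: PF = cos(φ) = Re(Z)/|Z| = 3680/3833.5 = 0.96.
Step 5 — Type: Im(Z) = -1074 ⇒ leading (phase φ = -16.3°).

PF = 0.96 (leading, φ = -16.3°)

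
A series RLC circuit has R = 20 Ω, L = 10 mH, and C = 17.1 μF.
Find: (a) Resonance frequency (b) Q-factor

Step 1 — Resonance condition Im(Z)=0 gives ω₀ = 1/√(LC).
Step 2 — ω₀ = 1/√(0.01·1.71e-05) = 2418 rad/s.
Step 3 — f₀ = ω₀/(2π) = 384.9 Hz.
Step 4 — Series Q: Q = ω₀L/R = 2418·0.01/20 = 1.209.

(a) f₀ = 384.9 Hz  (b) Q = 1.209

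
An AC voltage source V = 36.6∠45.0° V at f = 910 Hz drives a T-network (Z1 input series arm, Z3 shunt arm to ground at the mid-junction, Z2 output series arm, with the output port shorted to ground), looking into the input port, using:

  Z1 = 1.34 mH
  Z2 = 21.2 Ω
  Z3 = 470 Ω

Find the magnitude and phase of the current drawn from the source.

Step 1 — Angular frequency: ω = 2π·f = 2π·910 = 5718 rad/s.
Step 2 — Component impedances:
  Z1: Z = jωL = j·5718·0.00134 = 0 + j7.662 Ω
  Z2: Z = R = 21.2 Ω
  Z3: Z = R = 470 Ω
Step 3 — With the output port shorted to ground, the output series arm Z2 runs from the junction to ground; the shunt arm Z3 also runs from the junction to ground. They appear in parallel: Z3 || Z2 = 20.29 Ω.
Step 4 — Series with input arm Z1: Z_in = Z1 + (Z3 || Z2) = 20.29 + j7.662 Ω = 21.68∠20.7° Ω.
Step 5 — Source phasor: V = 36.6∠45.0° V = 25.88 + j25.88 V.
Step 6 — Ohm's law: I = V / Z_total = (25.88 + j25.88) / (20.29 + j7.662) = 1.538 + j0.6948 A.
Step 7 — Convert to polar: |I| = 1.688 A, ∠I = 24.3°.

I = 1.688∠24.3° A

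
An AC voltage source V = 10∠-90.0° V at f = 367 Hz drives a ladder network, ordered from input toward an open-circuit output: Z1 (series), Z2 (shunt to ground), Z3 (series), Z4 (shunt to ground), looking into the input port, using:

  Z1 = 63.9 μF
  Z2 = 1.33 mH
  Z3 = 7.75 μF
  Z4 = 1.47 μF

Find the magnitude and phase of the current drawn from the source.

Step 1 — Angular frequency: ω = 2π·f = 2π·367 = 2306 rad/s.
Step 2 — Component impedances:
  Z1: Z = 1/(jωC) = -j/(ω·C) = 0 - j6.787 Ω
  Z2: Z = jωL = j·2306·0.00133 = 0 + j3.067 Ω
  Z3: Z = 1/(jωC) = -j/(ω·C) = 0 - j55.96 Ω
  Z4: Z = 1/(jωC) = -j/(ω·C) = 0 - j295 Ω
Step 3 — Ladder network (open output): work backward from the far end, alternating series and parallel combinations. Z_in = 0 - j3.693 Ω = 3.693∠-90.0° Ω.
Step 4 — Source phasor: V = 10∠-90.0° V = 0 - j10 V.
Step 5 — Ohm's law: I = V / Z_total = (0 - j10) / (0 - j3.693) = 2.708 A.
Step 6 — Convert to polar: |I| = 2.708 A, ∠I = 0.0°.

I = 2.708∠0.0° A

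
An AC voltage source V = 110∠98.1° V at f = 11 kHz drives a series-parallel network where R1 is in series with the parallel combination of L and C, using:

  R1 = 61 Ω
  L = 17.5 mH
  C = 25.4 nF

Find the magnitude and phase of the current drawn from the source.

Step 1 — Angular frequency: ω = 2π·f = 2π·1.1e+04 = 6.912e+04 rad/s.
Step 2 — Component impedances:
  R1: Z = R = 61 Ω
  L: Z = jωL = j·6.912e+04·0.0175 = 0 + j1210 Ω
  C: Z = 1/(jωC) = -j/(ω·C) = 0 - j569.6 Ω
Step 3 — Parallel branch: L || C = 1/(1/L + 1/C) = 0 - j1077 Ω.
Step 4 — Series with R1: Z_total = R1 + (L || C) = 61 - j1077 Ω = 1078∠-86.8° Ω.
Step 5 — Source phasor: V = 110∠98.1° V = -15.5 + j108.9 V.
Step 6 — Ohm's law: I = V / Z_total = (-15.5 + j108.9) / (61 - j1077) = -0.1016 - j0.008637 A.
Step 7 — Convert to polar: |I| = 0.102 A, ∠I = -175.1°.

I = 0.102∠-175.1° A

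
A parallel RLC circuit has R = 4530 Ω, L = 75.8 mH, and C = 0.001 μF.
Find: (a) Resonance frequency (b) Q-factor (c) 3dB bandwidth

Step 1 — Resonance: ω₀ = 1/√(LC) = 1/√(0.0758·1e-09) = 1.149e+05 rad/s.
Step 2 — f₀ = ω₀/(2π) = 1.828e+04 Hz.
Step 3 — Parallel Q: Q = R/(ω₀L) = 4530/(1.149e+05·0.0758) = 0.5203.
Step 4 — Bandwidth: Δω = ω₀/Q = 2.208e+05 rad/s; BW = Δω/(2π) = 3.513e+04 Hz.

(a) f₀ = 1.828e+04 Hz  (b) Q = 0.5203  (c) BW = 3.513e+04 Hz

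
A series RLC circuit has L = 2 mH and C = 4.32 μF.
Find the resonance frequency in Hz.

Step 1 — Resonance condition Im(Z)=0 gives ω₀ = 1/√(LC).
Step 2 — ω₀ = 1/√(0.002·4.32e-06) = 1.076e+04 rad/s.
Step 3 — f₀ = ω₀/(2π) = 1712 Hz.

f₀ = 1712 Hz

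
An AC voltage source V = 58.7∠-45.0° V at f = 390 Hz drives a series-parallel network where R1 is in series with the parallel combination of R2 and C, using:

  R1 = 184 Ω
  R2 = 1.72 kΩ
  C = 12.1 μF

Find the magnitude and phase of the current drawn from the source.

Step 1 — Angular frequency: ω = 2π·f = 2π·390 = 2450 rad/s.
Step 2 — Component impedances:
  R1: Z = R = 184 Ω
  R2: Z = R = 1720 Ω
  C: Z = 1/(jωC) = -j/(ω·C) = 0 - j33.73 Ω
Step 3 — Parallel branch: R2 || C = 1/(1/R2 + 1/C) = 0.6611 - j33.71 Ω.
Step 4 — Series with R1: Z_total = R1 + (R2 || C) = 184.7 - j33.71 Ω = 187.7∠-10.3° Ω.
Step 5 — Source phasor: V = 58.7∠-45.0° V = 41.51 - j41.51 V.
Step 6 — Ohm's law: I = V / Z_total = (41.51 - j41.51) / (184.7 - j33.71) = 0.2572 - j0.1778 A.
Step 7 — Convert to polar: |I| = 0.3127 A, ∠I = -34.7°.

I = 0.3127∠-34.7° A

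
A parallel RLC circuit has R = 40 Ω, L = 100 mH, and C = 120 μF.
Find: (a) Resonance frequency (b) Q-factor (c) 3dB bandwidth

Step 1 — Resonance: ω₀ = 1/√(LC) = 1/√(0.1·0.00012) = 288.7 rad/s.
Step 2 — f₀ = ω₀/(2π) = 45.94 Hz.
Step 3 — Parallel Q: Q = R/(ω₀L) = 40/(288.7·0.1) = 1.386.
Step 4 — Bandwidth: Δω = ω₀/Q = 208.3 rad/s; BW = Δω/(2π) = 33.16 Hz.

(a) f₀ = 45.94 Hz  (b) Q = 1.386  (c) BW = 33.16 Hz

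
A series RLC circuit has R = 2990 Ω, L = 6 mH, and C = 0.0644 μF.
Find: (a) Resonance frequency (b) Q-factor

Step 1 — Resonance condition Im(Z)=0 gives ω₀ = 1/√(LC).
Step 2 — ω₀ = 1/√(0.006·6.44e-08) = 5.087e+04 rad/s.
Step 3 — f₀ = ω₀/(2π) = 8097 Hz.
Step 4 — Series Q: Q = ω₀L/R = 5.087e+04·0.006/2990 = 0.1021.

(a) f₀ = 8097 Hz  (b) Q = 0.1021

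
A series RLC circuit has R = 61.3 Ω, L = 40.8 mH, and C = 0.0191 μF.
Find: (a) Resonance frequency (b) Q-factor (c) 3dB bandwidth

Step 1 — Resonance condition Im(Z)=0 gives ω₀ = 1/√(LC).
Step 2 — ω₀ = 1/√(0.0408·1.91e-08) = 3.582e+04 rad/s.
Step 3 — f₀ = ω₀/(2π) = 5701 Hz.
Step 4 — Series Q: Q = ω₀L/R = 3.582e+04·0.0408/61.3 = 23.84.
Step 5 — 3dB bandwidth: Δω = ω₀/Q = 1502 rad/s; BW = Δω/(2π) = 239.1 Hz.

(a) f₀ = 5701 Hz  (b) Q = 23.84  (c) BW = 239.1 Hz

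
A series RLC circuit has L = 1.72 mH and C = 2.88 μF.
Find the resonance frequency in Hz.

Step 1 — Resonance condition Im(Z)=0 gives ω₀ = 1/√(LC).
Step 2 — ω₀ = 1/√(0.00172·2.88e-06) = 1.421e+04 rad/s.
Step 3 — f₀ = ω₀/(2π) = 2261 Hz.

f₀ = 2261 Hz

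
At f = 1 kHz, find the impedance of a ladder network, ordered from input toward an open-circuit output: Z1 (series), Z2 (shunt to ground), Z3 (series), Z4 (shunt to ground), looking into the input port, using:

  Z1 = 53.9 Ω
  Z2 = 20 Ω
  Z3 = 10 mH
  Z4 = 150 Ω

Step 1 — Angular frequency: ω = 2π·f = 2π·1000 = 6283 rad/s.
Step 2 — Component impedances:
  Z1: Z = R = 53.9 Ω
  Z2: Z = R = 20 Ω
  Z3: Z = jωL = j·6283·0.01 = 0 + j62.83 Ω
  Z4: Z = R = 150 Ω
Step 3 — Ladder network (open output): work backward from the far end, alternating series and parallel combinations. Z_in = 71.83 + j0.7651 Ω = 71.83∠0.6° Ω.

Z = 71.83 + j0.7651 Ω = 71.83∠0.6° Ω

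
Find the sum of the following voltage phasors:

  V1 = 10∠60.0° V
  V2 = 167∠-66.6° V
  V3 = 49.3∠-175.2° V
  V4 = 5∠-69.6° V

Step 1 — Convert each phasor to rectangular form:
  V1 = 10·(cos(60.0°) + j·sin(60.0°)) = 5 + j8.66 V
  V2 = 167·(cos(-66.6°) + j·sin(-66.6°)) = 66.32 - j153.3 V
  V3 = 49.3·(cos(-175.2°) + j·sin(-175.2°)) = -49.13 - j4.125 V
  V4 = 5·(cos(-69.6°) + j·sin(-69.6°)) = 1.743 - j4.686 V
Step 2 — Sum components: V_total = 23.94 - j153.4 V.
Step 3 — Convert to polar: |V_total| = 155.3 V, ∠V_total = -81.1°.

V_total = 155.3∠-81.1° V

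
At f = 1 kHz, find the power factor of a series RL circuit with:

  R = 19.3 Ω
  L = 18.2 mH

Step 1 — Angular frequency: ω = 2π·f = 2π·1000 = 6283 rad/s.
Step 2 — Component impedances:
  R: Z = R = 19.3 Ω
  L: Z = jωL = j·6283·0.0182 = 0 + j114.4 Ω
Step 3 — Series combination: Z_total = R + L = 19.3 + j114.4 Ω = 116∠80.4° Ω.
Step 4 — Power factor: PF = cos(φ) = Re(Z)/|Z| = 19.3/116 = 0.1664.
Step 5 — Type: Im(Z) = 114.4 ⇒ lagging (phase φ = 80.4°).

PF = 0.1664 (lagging, φ = 80.4°)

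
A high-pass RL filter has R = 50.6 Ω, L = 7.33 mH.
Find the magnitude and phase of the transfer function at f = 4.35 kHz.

Step 1 — Angular frequency: ω = 2π·4350 = 2.733e+04 rad/s.
Step 2 — Transfer function: H(jω) = jωL/(R + jωL).
Step 3 — Numerator jωL = j·200.3; denominator R + jωL = 50.6 + j200.3.
Step 4 — H = 0.94 + j0.2374.
Step 5 — Magnitude: |H| = 0.9696 (-0.3 dB); phase: φ = 14.2°.

|H| = 0.9696 (-0.3 dB), φ = 14.2°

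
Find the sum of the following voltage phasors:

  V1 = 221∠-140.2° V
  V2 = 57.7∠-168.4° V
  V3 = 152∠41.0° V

Step 1 — Convert each phasor to rectangular form:
  V1 = 221·(cos(-140.2°) + j·sin(-140.2°)) = -169.8 - j141.5 V
  V2 = 57.7·(cos(-168.4°) + j·sin(-168.4°)) = -56.52 - j11.6 V
  V3 = 152·(cos(41.0°) + j·sin(41.0°)) = 114.7 + j99.72 V
Step 2 — Sum components: V_total = -111.6 - j53.35 V.
Step 3 — Convert to polar: |V_total| = 123.7 V, ∠V_total = -154.5°.

V_total = 123.7∠-154.5° V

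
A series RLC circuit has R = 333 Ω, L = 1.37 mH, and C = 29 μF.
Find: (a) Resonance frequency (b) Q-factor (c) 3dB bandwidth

Step 1 — Resonance condition Im(Z)=0 gives ω₀ = 1/√(LC).
Step 2 — ω₀ = 1/√(0.00137·2.9e-05) = 5017 rad/s.
Step 3 — f₀ = ω₀/(2π) = 798.5 Hz.
Step 4 — Series Q: Q = ω₀L/R = 5017·0.00137/333 = 0.02064.
Step 5 — 3dB bandwidth: Δω = ω₀/Q = 2.431e+05 rad/s; BW = Δω/(2π) = 3.869e+04 Hz.

(a) f₀ = 798.5 Hz  (b) Q = 0.02064  (c) BW = 3.869e+04 Hz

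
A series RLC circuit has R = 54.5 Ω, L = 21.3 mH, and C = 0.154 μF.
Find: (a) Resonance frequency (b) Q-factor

Step 1 — Resonance condition Im(Z)=0 gives ω₀ = 1/√(LC).
Step 2 — ω₀ = 1/√(0.0213·1.54e-07) = 1.746e+04 rad/s.
Step 3 — f₀ = ω₀/(2π) = 2779 Hz.
Step 4 — Series Q: Q = ω₀L/R = 1.746e+04·0.0213/54.5 = 6.824.

(a) f₀ = 2779 Hz  (b) Q = 6.824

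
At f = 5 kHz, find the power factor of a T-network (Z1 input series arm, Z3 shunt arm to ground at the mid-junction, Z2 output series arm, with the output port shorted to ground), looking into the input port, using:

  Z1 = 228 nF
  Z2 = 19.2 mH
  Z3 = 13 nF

Step 1 — Angular frequency: ω = 2π·f = 2π·5000 = 3.142e+04 rad/s.
Step 2 — Component impedances:
  Z1: Z = 1/(jωC) = -j/(ω·C) = 0 - j139.6 Ω
  Z2: Z = jωL = j·3.142e+04·0.0192 = 0 + j603.2 Ω
  Z3: Z = 1/(jωC) = -j/(ω·C) = 0 - j2449 Ω
Step 3 — With the output port shorted to ground, the output series arm Z2 runs from the junction to ground; the shunt arm Z3 also runs from the junction to ground. They appear in parallel: Z3 || Z2 = 0 + j800.3 Ω.
Step 4 — Series with input arm Z1: Z_in = Z1 + (Z3 || Z2) = 0 + j660.7 Ω = 660.7∠90.0° Ω.
Step 5 — Power factor: PF = cos(φ) = Re(Z)/|Z| = 0/660.7 = 0.
Step 6 — Type: Im(Z) = 660.7 ⇒ lagging (phase φ = 90.0°).

PF = 0 (lagging, φ = 90.0°)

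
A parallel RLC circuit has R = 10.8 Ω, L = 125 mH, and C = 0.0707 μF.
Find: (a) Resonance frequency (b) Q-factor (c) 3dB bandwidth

Step 1 — Resonance: ω₀ = 1/√(LC) = 1/√(0.125·7.07e-08) = 1.064e+04 rad/s.
Step 2 — f₀ = ω₀/(2π) = 1693 Hz.
Step 3 — Parallel Q: Q = R/(ω₀L) = 10.8/(1.064e+04·0.125) = 0.008122.
Step 4 — Bandwidth: Δω = ω₀/Q = 1.31e+06 rad/s; BW = Δω/(2π) = 2.084e+05 Hz.

(a) f₀ = 1693 Hz  (b) Q = 0.008122  (c) BW = 2.084e+05 Hz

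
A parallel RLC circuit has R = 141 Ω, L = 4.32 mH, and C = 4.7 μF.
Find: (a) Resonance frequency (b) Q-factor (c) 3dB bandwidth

Step 1 — Resonance: ω₀ = 1/√(LC) = 1/√(0.00432·4.7e-06) = 7018 rad/s.
Step 2 — f₀ = ω₀/(2π) = 1117 Hz.
Step 3 — Parallel Q: Q = R/(ω₀L) = 141/(7018·0.00432) = 4.651.
Step 4 — Bandwidth: Δω = ω₀/Q = 1509 rad/s; BW = Δω/(2π) = 240.2 Hz.

(a) f₀ = 1117 Hz  (b) Q = 4.651  (c) BW = 240.2 Hz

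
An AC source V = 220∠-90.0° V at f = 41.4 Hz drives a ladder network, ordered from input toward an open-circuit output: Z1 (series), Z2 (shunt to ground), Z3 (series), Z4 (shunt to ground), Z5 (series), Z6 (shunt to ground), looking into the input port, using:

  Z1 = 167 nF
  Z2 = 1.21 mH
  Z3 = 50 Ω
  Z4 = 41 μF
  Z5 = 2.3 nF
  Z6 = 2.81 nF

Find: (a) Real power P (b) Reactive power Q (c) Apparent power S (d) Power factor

Step 1 — Angular frequency: ω = 2π·f = 2π·41.4 = 260.1 rad/s.
Step 2 — Component impedances:
  Z1: Z = 1/(jωC) = -j/(ω·C) = 0 - j2.302e+04 Ω
  Z2: Z = jωL = j·260.1·0.00121 = 0 + j0.3147 Ω
  Z3: Z = R = 50 Ω
  Z4: Z = 1/(jωC) = -j/(ω·C) = 0 - j93.76 Ω
  Z5: Z = 1/(jωC) = -j/(ω·C) = 0 - j1.671e+06 Ω
  Z6: Z = 1/(jωC) = -j/(ω·C) = 0 - j1.368e+06 Ω
Step 3 — Ladder network (open output): work backward from the far end, alternating series and parallel combinations. Z_in = 0.000441 - j2.302e+04 Ω = 2.302e+04∠-90.0° Ω.
Step 4 — Source phasor: V = 220∠-90.0° V = 0 - j220 V.
Step 5 — Current: I = V / Z = 0.009557 - j1.831e-10 A = 0.009557∠-0.0° A.
Step 6 — Complex power: S = V·I* = 4.028e-08 - j2.103 VA.
Step 7 — Real power: P = Re(S) = 4.028e-08 W.
Step 8 — Reactive power: Q = Im(S) = -2.103 VAR.
Step 9 — Apparent power: |S| = 2.103 VA.
Step 10 — Power factor: PF = P/|S| = 1.916e-08 (leading).

(a) P = 4.028e-08 W  (b) Q = -2.103 VAR  (c) S = 2.103 VA  (d) PF = 1.916e-08 (leading)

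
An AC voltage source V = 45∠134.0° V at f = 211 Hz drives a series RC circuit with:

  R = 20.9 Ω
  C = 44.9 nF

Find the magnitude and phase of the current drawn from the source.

Step 1 — Angular frequency: ω = 2π·f = 2π·211 = 1326 rad/s.
Step 2 — Component impedances:
  R: Z = R = 20.9 Ω
  C: Z = 1/(jωC) = -j/(ω·C) = 0 - j1.68e+04 Ω
Step 3 — Series combination: Z_total = R + C = 20.9 - j1.68e+04 Ω = 1.68e+04∠-89.9° Ω.
Step 4 — Source phasor: V = 45∠134.0° V = -31.26 + j32.37 V.
Step 5 — Ohm's law: I = V / Z_total = (-31.26 + j32.37) / (20.9 - j1.68e+04) = -0.001929 - j0.001858 A.
Step 6 — Convert to polar: |I| = 0.002679 A, ∠I = -136.1°.

I = 0.002679∠-136.1° A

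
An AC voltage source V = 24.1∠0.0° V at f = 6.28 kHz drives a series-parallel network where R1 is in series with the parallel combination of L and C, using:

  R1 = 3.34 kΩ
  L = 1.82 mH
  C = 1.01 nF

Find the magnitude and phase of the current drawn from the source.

Step 1 — Angular frequency: ω = 2π·f = 2π·6280 = 3.946e+04 rad/s.
Step 2 — Component impedances:
  R1: Z = R = 3340 Ω
  L: Z = jωL = j·3.946e+04·0.00182 = 0 + j71.81 Ω
  C: Z = 1/(jωC) = -j/(ω·C) = 0 - j2.509e+04 Ω
Step 3 — Parallel branch: L || C = 1/(1/L + 1/C) = 0 + j72.02 Ω.
Step 4 — Series with R1: Z_total = R1 + (L || C) = 3340 + j72.02 Ω = 3341∠1.2° Ω.
Step 5 — Source phasor: V = 24.1∠0.0° V = 24.1 V.
Step 6 — Ohm's law: I = V / Z_total = (24.1) / (3340 + j72.02) = 0.007212 - j0.0001555 A.
Step 7 — Convert to polar: |I| = 0.007214 A, ∠I = -1.2°.

I = 0.007214∠-1.2° A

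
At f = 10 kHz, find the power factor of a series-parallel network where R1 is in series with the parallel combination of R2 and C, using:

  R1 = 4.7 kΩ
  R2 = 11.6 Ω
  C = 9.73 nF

Step 1 — Angular frequency: ω = 2π·f = 2π·1e+04 = 6.283e+04 rad/s.
Step 2 — Component impedances:
  R1: Z = R = 4700 Ω
  R2: Z = R = 11.6 Ω
  C: Z = 1/(jωC) = -j/(ω·C) = 0 - j1636 Ω
Step 3 — Parallel branch: R2 || C = 1/(1/R2 + 1/C) = 11.6 - j0.08226 Ω.
Step 4 — Series with R1: Z_total = R1 + (R2 || C) = 4712 - j0.08226 Ω = 4712∠-0.0° Ω.
Step 5 — Power factor: PF = cos(φ) = Re(Z)/|Z| = 4712/4712 = 1.
Step 6 — Type: Im(Z) = -0.08226 ⇒ leading (phase φ = -0.0°).

PF = 1 (leading, φ = -0.0°)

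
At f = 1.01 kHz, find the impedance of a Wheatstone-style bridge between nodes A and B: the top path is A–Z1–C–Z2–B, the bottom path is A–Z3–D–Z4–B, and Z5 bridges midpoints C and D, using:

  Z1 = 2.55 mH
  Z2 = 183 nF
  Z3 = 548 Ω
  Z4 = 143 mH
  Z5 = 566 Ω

Step 1 — Angular frequency: ω = 2π·f = 2π·1010 = 6346 rad/s.
Step 2 — Component impedances:
  Z1: Z = jωL = j·6346·0.00255 = 0 + j16.18 Ω
  Z2: Z = 1/(jωC) = -j/(ω·C) = 0 - j861.1 Ω
  Z3: Z = R = 548 Ω
  Z4: Z = jωL = j·6346·0.143 = 0 + j907.5 Ω
  Z5: Z = R = 566 Ω
Step 3 — Bridge requires nodal analysis (the Z5 bridge couples midpoints C and D, so the two paths cannot be reduced to a simple series/parallel combination). Setting node B to ground and injecting 1 A at node A, the 3-node admittance system at A, C, D solves to V_A = Z_AB = 2529 - j1303 Ω = 2845∠-27.3° Ω.

Z = 2529 - j1303 Ω = 2845∠-27.3° Ω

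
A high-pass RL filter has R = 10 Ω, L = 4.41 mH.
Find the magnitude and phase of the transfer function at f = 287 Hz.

Step 1 — Angular frequency: ω = 2π·287 = 1803 rad/s.
Step 2 — Transfer function: H(jω) = jωL/(R + jωL).
Step 3 — Numerator jωL = j·7.952; denominator R + jωL = 10 + j7.952.
Step 4 — H = 0.3874 + j0.4872.
Step 5 — Magnitude: |H| = 0.6224 (-4.1 dB); phase: φ = 51.5°.

|H| = 0.6224 (-4.1 dB), φ = 51.5°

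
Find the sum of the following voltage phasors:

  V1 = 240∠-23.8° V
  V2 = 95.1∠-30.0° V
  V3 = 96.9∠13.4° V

Step 1 — Convert each phasor to rectangular form:
  V1 = 240·(cos(-23.8°) + j·sin(-23.8°)) = 219.6 - j96.85 V
  V2 = 95.1·(cos(-30.0°) + j·sin(-30.0°)) = 82.36 - j47.55 V
  V3 = 96.9·(cos(13.4°) + j·sin(13.4°)) = 94.26 + j22.46 V
Step 2 — Sum components: V_total = 396.2 - j121.9 V.
Step 3 — Convert to polar: |V_total| = 414.6 V, ∠V_total = -17.1°.

V_total = 414.6∠-17.1° V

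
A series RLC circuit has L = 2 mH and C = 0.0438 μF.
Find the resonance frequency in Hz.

Step 1 — Resonance condition Im(Z)=0 gives ω₀ = 1/√(LC).
Step 2 — ω₀ = 1/√(0.002·4.38e-08) = 1.068e+05 rad/s.
Step 3 — f₀ = ω₀/(2π) = 1.7e+04 Hz.

f₀ = 1.7e+04 Hz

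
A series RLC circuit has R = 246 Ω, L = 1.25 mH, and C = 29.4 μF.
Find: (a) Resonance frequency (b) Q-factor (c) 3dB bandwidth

Step 1 — Resonance condition Im(Z)=0 gives ω₀ = 1/√(LC).
Step 2 — ω₀ = 1/√(0.00125·2.94e-05) = 5216 rad/s.
Step 3 — f₀ = ω₀/(2π) = 830.2 Hz.
Step 4 — Series Q: Q = ω₀L/R = 5216·0.00125/246 = 0.02651.
Step 5 — 3dB bandwidth: Δω = ω₀/Q = 1.968e+05 rad/s; BW = Δω/(2π) = 3.132e+04 Hz.

(a) f₀ = 830.2 Hz  (b) Q = 0.02651  (c) BW = 3.132e+04 Hz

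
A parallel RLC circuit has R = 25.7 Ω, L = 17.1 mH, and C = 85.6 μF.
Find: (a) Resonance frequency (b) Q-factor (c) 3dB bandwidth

Step 1 — Resonance: ω₀ = 1/√(LC) = 1/√(0.0171·8.56e-05) = 826.5 rad/s.
Step 2 — f₀ = ω₀/(2π) = 131.5 Hz.
Step 3 — Parallel Q: Q = R/(ω₀L) = 25.7/(826.5·0.0171) = 1.818.
Step 4 — Bandwidth: Δω = ω₀/Q = 454.6 rad/s; BW = Δω/(2π) = 72.35 Hz.

(a) f₀ = 131.5 Hz  (b) Q = 1.818  (c) BW = 72.35 Hz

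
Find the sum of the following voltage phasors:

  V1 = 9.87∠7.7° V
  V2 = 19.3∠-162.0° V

Step 1 — Convert each phasor to rectangular form:
  V1 = 9.87·(cos(7.7°) + j·sin(7.7°)) = 9.781 + j1.322 V
  V2 = 19.3·(cos(-162.0°) + j·sin(-162.0°)) = -18.36 - j5.964 V
Step 2 — Sum components: V_total = -8.574 - j4.642 V.
Step 3 — Convert to polar: |V_total| = 9.75 V, ∠V_total = -151.6°.

V_total = 9.75∠-151.6° V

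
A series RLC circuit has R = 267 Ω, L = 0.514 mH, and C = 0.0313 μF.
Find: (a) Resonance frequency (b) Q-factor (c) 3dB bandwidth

Step 1 — Resonance: ω₀ = 1/√(LC) = 1/√(0.000514·3.13e-08) = 2.493e+05 rad/s.
Step 2 — f₀ = ω₀/(2π) = 3.968e+04 Hz.
Step 3 — Series Q: Q = ω₀L/R = 2.493e+05·0.000514/267 = 0.48.
Step 4 — Bandwidth: Δω = ω₀/Q = 5.195e+05 rad/s; BW = Δω/(2π) = 8.267e+04 Hz.

(a) f₀ = 3.968e+04 Hz  (b) Q = 0.48  (c) BW = 8.267e+04 Hz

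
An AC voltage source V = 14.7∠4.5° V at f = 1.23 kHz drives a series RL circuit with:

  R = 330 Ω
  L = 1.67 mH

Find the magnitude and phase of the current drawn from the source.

Step 1 — Angular frequency: ω = 2π·f = 2π·1230 = 7728 rad/s.
Step 2 — Component impedances:
  R: Z = R = 330 Ω
  L: Z = jωL = j·7728·0.00167 = 0 + j12.91 Ω
Step 3 — Series combination: Z_total = R + L = 330 + j12.91 Ω = 330.3∠2.2° Ω.
Step 4 — Source phasor: V = 14.7∠4.5° V = 14.65 + j1.153 V.
Step 5 — Ohm's law: I = V / Z_total = (14.65 + j1.153) / (330 + j12.91) = 0.04448 + j0.001756 A.
Step 6 — Convert to polar: |I| = 0.04451 A, ∠I = 2.3°.

I = 0.04451∠2.3° A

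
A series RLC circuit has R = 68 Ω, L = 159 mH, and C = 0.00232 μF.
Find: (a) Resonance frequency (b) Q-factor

Step 1 — Resonance condition Im(Z)=0 gives ω₀ = 1/√(LC).
Step 2 — ω₀ = 1/√(0.159·2.32e-09) = 5.207e+04 rad/s.
Step 3 — f₀ = ω₀/(2π) = 8287 Hz.
Step 4 — Series Q: Q = ω₀L/R = 5.207e+04·0.159/68 = 121.7.

(a) f₀ = 8287 Hz  (b) Q = 121.7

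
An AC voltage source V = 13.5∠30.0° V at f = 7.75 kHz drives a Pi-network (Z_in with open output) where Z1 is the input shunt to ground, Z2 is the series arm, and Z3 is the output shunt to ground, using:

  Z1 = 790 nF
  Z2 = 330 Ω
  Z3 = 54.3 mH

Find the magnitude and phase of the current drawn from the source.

Step 1 — Angular frequency: ω = 2π·f = 2π·7750 = 4.869e+04 rad/s.
Step 2 — Component impedances:
  Z1: Z = 1/(jωC) = -j/(ω·C) = 0 - j26 Ω
  Z2: Z = R = 330 Ω
  Z3: Z = jωL = j·4.869e+04·0.0543 = 0 + j2644 Ω
Step 3 — With open output, the series arm Z2 and the output shunt Z3 appear in series to ground: Z2 + Z3 = 330 + j2644 Ω.
Step 4 — Parallel with input shunt Z1: Z_in = Z1 || (Z2 + Z3) = 0.03202 - j26.25 Ω = 26.25∠-89.9° Ω.
Step 5 — Source phasor: V = 13.5∠30.0° V = 11.69 + j6.75 V.
Step 6 — Ohm's law: I = V / Z_total = (11.69 + j6.75) / (0.03202 - j26.25) = -0.2566 + j0.4457 A.
Step 7 — Convert to polar: |I| = 0.5143 A, ∠I = 119.9°.

I = 0.5143∠119.9° A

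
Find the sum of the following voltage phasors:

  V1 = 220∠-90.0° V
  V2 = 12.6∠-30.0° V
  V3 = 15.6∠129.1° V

Step 1 — Convert each phasor to rectangular form:
  V1 = 220·(cos(-90.0°) + j·sin(-90.0°)) = 0 - j220 V
  V2 = 12.6·(cos(-30.0°) + j·sin(-30.0°)) = 10.91 - j6.3 V
  V3 = 15.6·(cos(129.1°) + j·sin(129.1°)) = -9.839 + j12.11 V
Step 2 — Sum components: V_total = 1.073 - j214.2 V.
Step 3 — Convert to polar: |V_total| = 214.2 V, ∠V_total = -89.7°.

V_total = 214.2∠-89.7° V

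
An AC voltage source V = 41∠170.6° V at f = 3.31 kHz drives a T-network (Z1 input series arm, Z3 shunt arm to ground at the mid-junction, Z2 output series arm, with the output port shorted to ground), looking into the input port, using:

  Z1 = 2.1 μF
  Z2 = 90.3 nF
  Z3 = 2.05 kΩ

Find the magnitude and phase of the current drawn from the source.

Step 1 — Angular frequency: ω = 2π·f = 2π·3310 = 2.08e+04 rad/s.
Step 2 — Component impedances:
  Z1: Z = 1/(jωC) = -j/(ω·C) = 0 - j22.9 Ω
  Z2: Z = 1/(jωC) = -j/(ω·C) = 0 - j532.5 Ω
  Z3: Z = R = 2050 Ω
Step 3 — With the output port shorted to ground, the output series arm Z2 runs from the junction to ground; the shunt arm Z3 also runs from the junction to ground. They appear in parallel: Z3 || Z2 = 129.6 - j498.8 Ω.
Step 4 — Series with input arm Z1: Z_in = Z1 + (Z3 || Z2) = 129.6 - j521.7 Ω = 537.6∠-76.1° Ω.
Step 5 — Source phasor: V = 41∠170.6° V = -40.45 + j6.696 V.
Step 6 — Ohm's law: I = V / Z_total = (-40.45 + j6.696) / (129.6 - j521.7) = -0.03023 - j0.07002 A.
Step 7 — Convert to polar: |I| = 0.07627 A, ∠I = -113.3°.

I = 0.07627∠-113.3° A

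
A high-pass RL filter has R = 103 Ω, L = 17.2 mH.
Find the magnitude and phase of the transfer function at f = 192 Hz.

Step 1 — Angular frequency: ω = 2π·192 = 1206 rad/s.
Step 2 — Transfer function: H(jω) = jωL/(R + jωL).
Step 3 — Numerator jωL = j·20.75; denominator R + jωL = 103 + j20.75.
Step 4 — H = 0.039 + j0.1936.
Step 5 — Magnitude: |H| = 0.1975 (-14.1 dB); phase: φ = 78.6°.

|H| = 0.1975 (-14.1 dB), φ = 78.6°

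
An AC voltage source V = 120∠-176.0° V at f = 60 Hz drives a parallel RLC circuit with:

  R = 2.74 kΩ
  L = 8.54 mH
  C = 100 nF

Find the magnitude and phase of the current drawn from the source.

Step 1 — Angular frequency: ω = 2π·f = 2π·60 = 377 rad/s.
Step 2 — Component impedances:
  R: Z = R = 2740 Ω
  L: Z = jωL = j·377·0.00854 = 0 + j3.22 Ω
  C: Z = 1/(jωC) = -j/(ω·C) = 0 - j2.653e+04 Ω
Step 3 — Parallel combination: 1/Z_total = 1/R + 1/L + 1/C; Z_total = 0.003784 + j3.22 Ω = 3.22∠89.9° Ω.
Step 4 — Source phasor: V = 120∠-176.0° V = -119.7 - j8.371 V.
Step 5 — Ohm's law: I = V / Z_total = (-119.7 - j8.371) / (0.003784 + j3.22) = -2.643 + j37.17 A.
Step 6 — Convert to polar: |I| = 37.27 A, ∠I = 94.1°.

I = 37.27∠94.1° A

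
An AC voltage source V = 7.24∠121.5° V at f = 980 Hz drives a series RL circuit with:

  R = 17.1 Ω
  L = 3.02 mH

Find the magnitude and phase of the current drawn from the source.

Step 1 — Angular frequency: ω = 2π·f = 2π·980 = 6158 rad/s.
Step 2 — Component impedances:
  R: Z = R = 17.1 Ω
  L: Z = jωL = j·6158·0.00302 = 0 + j18.6 Ω
Step 3 — Series combination: Z_total = R + L = 17.1 + j18.6 Ω = 25.26∠47.4° Ω.
Step 4 — Source phasor: V = 7.24∠121.5° V = -3.783 + j6.173 V.
Step 5 — Ohm's law: I = V / Z_total = (-3.783 + j6.173) / (17.1 + j18.6) = 0.07851 + j0.2756 A.
Step 6 — Convert to polar: |I| = 0.2866 A, ∠I = 74.1°.

I = 0.2866∠74.1° A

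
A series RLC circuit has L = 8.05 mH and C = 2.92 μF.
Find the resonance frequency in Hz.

Step 1 — Resonance condition Im(Z)=0 gives ω₀ = 1/√(LC).
Step 2 — ω₀ = 1/√(0.00805·2.92e-06) = 6522 rad/s.
Step 3 — f₀ = ω₀/(2π) = 1038 Hz.

f₀ = 1038 Hz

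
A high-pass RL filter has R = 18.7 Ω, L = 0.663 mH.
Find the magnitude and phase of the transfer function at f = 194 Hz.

Step 1 — Angular frequency: ω = 2π·194 = 1219 rad/s.
Step 2 — Transfer function: H(jω) = jωL/(R + jωL).
Step 3 — Numerator jωL = j·0.8082; denominator R + jωL = 18.7 + j0.8082.
Step 4 — H = 0.001864 + j0.04314.
Step 5 — Magnitude: |H| = 0.04318 (-27.3 dB); phase: φ = 87.5°.

|H| = 0.04318 (-27.3 dB), φ = 87.5°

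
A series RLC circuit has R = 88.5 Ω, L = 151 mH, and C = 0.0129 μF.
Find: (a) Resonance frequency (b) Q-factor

Step 1 — Resonance condition Im(Z)=0 gives ω₀ = 1/√(LC).
Step 2 — ω₀ = 1/√(0.151·1.29e-08) = 2.266e+04 rad/s.
Step 3 — f₀ = ω₀/(2π) = 3606 Hz.
Step 4 — Series Q: Q = ω₀L/R = 2.266e+04·0.151/88.5 = 38.66.

(a) f₀ = 3606 Hz  (b) Q = 38.66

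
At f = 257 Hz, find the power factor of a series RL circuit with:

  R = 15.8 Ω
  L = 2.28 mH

Step 1 — Angular frequency: ω = 2π·f = 2π·257 = 1615 rad/s.
Step 2 — Component impedances:
  R: Z = R = 15.8 Ω
  L: Z = jωL = j·1615·0.00228 = 0 + j3.682 Ω
Step 3 — Series combination: Z_total = R + L = 15.8 + j3.682 Ω = 16.22∠13.1° Ω.
Step 4 — Power factor: PF = cos(φ) = Re(Z)/|Z| = 15.8/16.223 = 0.9739.
Step 5 — Type: Im(Z) = 3.682 ⇒ lagging (phase φ = 13.1°).

PF = 0.9739 (lagging, φ = 13.1°)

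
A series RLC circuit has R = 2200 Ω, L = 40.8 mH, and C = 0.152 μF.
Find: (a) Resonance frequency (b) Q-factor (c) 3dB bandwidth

Step 1 — Resonance: ω₀ = 1/√(LC) = 1/√(0.0408·1.52e-07) = 1.27e+04 rad/s.
Step 2 — f₀ = ω₀/(2π) = 2021 Hz.
Step 3 — Series Q: Q = ω₀L/R = 1.27e+04·0.0408/2200 = 0.2355.
Step 4 — Bandwidth: Δω = ω₀/Q = 5.392e+04 rad/s; BW = Δω/(2π) = 8582 Hz.

(a) f₀ = 2021 Hz  (b) Q = 0.2355  (c) BW = 8582 Hz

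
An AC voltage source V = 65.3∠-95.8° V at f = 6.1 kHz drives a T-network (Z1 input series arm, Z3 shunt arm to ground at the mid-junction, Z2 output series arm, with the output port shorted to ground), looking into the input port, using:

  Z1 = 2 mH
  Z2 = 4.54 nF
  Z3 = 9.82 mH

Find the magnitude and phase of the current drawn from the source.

Step 1 — Angular frequency: ω = 2π·f = 2π·6100 = 3.833e+04 rad/s.
Step 2 — Component impedances:
  Z1: Z = jωL = j·3.833e+04·0.002 = 0 + j76.65 Ω
  Z2: Z = 1/(jωC) = -j/(ω·C) = 0 - j5747 Ω
  Z3: Z = jωL = j·3.833e+04·0.00982 = 0 + j376.4 Ω
Step 3 — With the output port shorted to ground, the output series arm Z2 runs from the junction to ground; the shunt arm Z3 also runs from the junction to ground. They appear in parallel: Z3 || Z2 = 0 + j402.8 Ω.
Step 4 — Series with input arm Z1: Z_in = Z1 + (Z3 || Z2) = 0 + j479.4 Ω = 479.4∠90.0° Ω.
Step 5 — Source phasor: V = 65.3∠-95.8° V = -6.599 - j64.97 V.
Step 6 — Ohm's law: I = V / Z_total = (-6.599 - j64.97) / (0 + j479.4) = -0.1355 + j0.01376 A.
Step 7 — Convert to polar: |I| = 0.1362 A, ∠I = 174.2°.

I = 0.1362∠174.2° A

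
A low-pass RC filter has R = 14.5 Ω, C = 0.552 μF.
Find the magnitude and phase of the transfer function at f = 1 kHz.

Step 1 — Angular frequency: ω = 2π·1000 = 6283 rad/s.
Step 2 — Transfer function: H(jω) = 1/(1 + jωRC).
Step 3 — Denominator: 1 + jωRC = 1 + j·6283·14.5·5.52e-07 = 1 + j0.05029.
Step 4 — H = 0.9975 - j0.05016.
Step 5 — Magnitude: |H| = 0.9987 (-0.0 dB); phase: φ = -2.9°.

|H| = 0.9987 (-0.0 dB), φ = -2.9°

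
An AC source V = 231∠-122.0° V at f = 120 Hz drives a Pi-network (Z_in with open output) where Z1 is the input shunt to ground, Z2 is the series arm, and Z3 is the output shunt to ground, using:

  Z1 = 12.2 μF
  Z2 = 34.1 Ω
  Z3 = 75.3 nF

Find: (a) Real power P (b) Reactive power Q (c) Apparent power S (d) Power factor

Step 1 — Angular frequency: ω = 2π·f = 2π·120 = 754 rad/s.
Step 2 — Component impedances:
  Z1: Z = 1/(jωC) = -j/(ω·C) = 0 - j108.7 Ω
  Z2: Z = R = 34.1 Ω
  Z3: Z = 1/(jωC) = -j/(ω·C) = 0 - j1.761e+04 Ω
Step 3 — With open output, the series arm Z2 and the output shunt Z3 appear in series to ground: Z2 + Z3 = 34.1 - j1.761e+04 Ω.
Step 4 — Parallel with input shunt Z1: Z_in = Z1 || (Z2 + Z3) = 0.001283 - j108 Ω = 108∠-90.0° Ω.
Step 5 — Source phasor: V = 231∠-122.0° V = -122.4 - j195.9 V.
Step 6 — Current: I = V / Z = 1.813 - j1.133 A = 2.138∠-32.0° A.
Step 7 — Complex power: S = V·I* = 0.005865 - j493.9 VA.
Step 8 — Real power: P = Re(S) = 0.005865 W.
Step 9 — Reactive power: Q = Im(S) = -493.9 VAR.
Step 10 — Apparent power: |S| = 493.9 VA.
Step 11 — Power factor: PF = P/|S| = 1.188e-05 (leading).

(a) P = 0.005865 W  (b) Q = -493.9 VAR  (c) S = 493.9 VA  (d) PF = 1.188e-05 (leading)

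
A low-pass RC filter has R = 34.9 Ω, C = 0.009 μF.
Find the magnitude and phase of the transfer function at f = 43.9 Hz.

Step 1 — Angular frequency: ω = 2π·43.9 = 275.8 rad/s.
Step 2 — Transfer function: H(jω) = 1/(1 + jωRC).
Step 3 — Denominator: 1 + jωRC = 1 + j·275.8·34.9·9e-09 = 1 + j8.664e-05.
Step 4 — H = 1 - j8.664e-05.
Step 5 — Magnitude: |H| = 1 (-0.0 dB); phase: φ = -0.0°.

|H| = 1 (-0.0 dB), φ = -0.0°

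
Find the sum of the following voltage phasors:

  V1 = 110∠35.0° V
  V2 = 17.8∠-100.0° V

Step 1 — Convert each phasor to rectangular form:
  V1 = 110·(cos(35.0°) + j·sin(35.0°)) = 90.11 + j63.09 V
  V2 = 17.8·(cos(-100.0°) + j·sin(-100.0°)) = -3.091 - j17.53 V
Step 2 — Sum components: V_total = 87.02 + j45.56 V.
Step 3 — Convert to polar: |V_total| = 98.22 V, ∠V_total = 27.6°.

V_total = 98.22∠27.6° V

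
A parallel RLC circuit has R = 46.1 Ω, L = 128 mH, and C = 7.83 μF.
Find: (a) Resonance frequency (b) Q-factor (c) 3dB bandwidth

Step 1 — Resonance: ω₀ = 1/√(LC) = 1/√(0.128·7.83e-06) = 998.9 rad/s.
Step 2 — f₀ = ω₀/(2π) = 159 Hz.
Step 3 — Parallel Q: Q = R/(ω₀L) = 46.1/(998.9·0.128) = 0.3606.
Step 4 — Bandwidth: Δω = ω₀/Q = 2770 rad/s; BW = Δω/(2π) = 440.9 Hz.

(a) f₀ = 159 Hz  (b) Q = 0.3606  (c) BW = 440.9 Hz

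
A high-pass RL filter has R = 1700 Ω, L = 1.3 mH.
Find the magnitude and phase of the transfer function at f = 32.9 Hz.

Step 1 — Angular frequency: ω = 2π·32.9 = 206.7 rad/s.
Step 2 — Transfer function: H(jω) = jωL/(R + jωL).
Step 3 — Numerator jωL = j·0.2687; denominator R + jωL = 1700 + j0.2687.
Step 4 — H = 2.499e-08 + j0.0001581.
Step 5 — Magnitude: |H| = 0.0001581 (-76.0 dB); phase: φ = 90.0°.

|H| = 0.0001581 (-76.0 dB), φ = 90.0°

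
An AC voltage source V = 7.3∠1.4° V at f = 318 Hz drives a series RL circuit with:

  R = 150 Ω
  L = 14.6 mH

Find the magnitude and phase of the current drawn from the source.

Step 1 — Angular frequency: ω = 2π·f = 2π·318 = 1998 rad/s.
Step 2 — Component impedances:
  R: Z = R = 150 Ω
  L: Z = jωL = j·1998·0.0146 = 0 + j29.17 Ω
Step 3 — Series combination: Z_total = R + L = 150 + j29.17 Ω = 152.8∠11.0° Ω.
Step 4 — Source phasor: V = 7.3∠1.4° V = 7.298 + j0.1784 V.
Step 5 — Ohm's law: I = V / Z_total = (7.298 + j0.1784) / (150 + j29.17) = 0.0471 - j0.007971 A.
Step 6 — Convert to polar: |I| = 0.04777 A, ∠I = -9.6°.

I = 0.04777∠-9.6° A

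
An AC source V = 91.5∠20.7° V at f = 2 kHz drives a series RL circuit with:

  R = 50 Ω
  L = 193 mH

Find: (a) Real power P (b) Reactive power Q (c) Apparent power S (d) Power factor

Step 1 — Angular frequency: ω = 2π·f = 2π·2000 = 1.257e+04 rad/s.
Step 2 — Component impedances:
  R: Z = R = 50 Ω
  L: Z = jωL = j·1.257e+04·0.193 = 0 + j2425 Ω
Step 3 — Series combination: Z_total = R + L = 50 + j2425 Ω = 2426∠88.8° Ω.
Step 4 — Source phasor: V = 91.5∠20.7° V = 85.59 + j32.34 V.
Step 5 — Current: I = V / Z = 0.01406 - j0.035 A = 0.03772∠-68.1° A.
Step 6 — Complex power: S = V·I* = 0.07114 + j3.451 VA.
Step 7 — Real power: P = Re(S) = 0.07114 W.
Step 8 — Reactive power: Q = Im(S) = 3.451 VAR.
Step 9 — Apparent power: |S| = 3.451 VA.
Step 10 — Power factor: PF = P/|S| = 0.02061 (lagging).

(a) P = 0.07114 W  (b) Q = 3.451 VAR  (c) S = 3.451 VA  (d) PF = 0.02061 (lagging)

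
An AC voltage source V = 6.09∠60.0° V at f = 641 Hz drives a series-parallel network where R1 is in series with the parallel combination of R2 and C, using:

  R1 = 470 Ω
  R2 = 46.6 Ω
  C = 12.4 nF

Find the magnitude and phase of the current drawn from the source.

Step 1 — Angular frequency: ω = 2π·f = 2π·641 = 4028 rad/s.
Step 2 — Component impedances:
  R1: Z = R = 470 Ω
  R2: Z = R = 46.6 Ω
  C: Z = 1/(jωC) = -j/(ω·C) = 0 - j2.002e+04 Ω
Step 3 — Parallel branch: R2 || C = 1/(1/R2 + 1/C) = 46.6 - j0.1084 Ω.
Step 4 — Series with R1: Z_total = R1 + (R2 || C) = 516.6 - j0.1084 Ω = 516.6∠-0.0° Ω.
Step 5 — Source phasor: V = 6.09∠60.0° V = 3.045 + j5.274 V.
Step 6 — Ohm's law: I = V / Z_total = (3.045 + j5.274) / (516.6 - j0.1084) = 0.005892 + j0.01021 A.
Step 7 — Convert to polar: |I| = 0.01179 A, ∠I = 60.0°.

I = 0.01179∠60.0° A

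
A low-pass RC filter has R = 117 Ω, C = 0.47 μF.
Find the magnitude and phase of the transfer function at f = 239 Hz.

Step 1 — Angular frequency: ω = 2π·239 = 1502 rad/s.
Step 2 — Transfer function: H(jω) = 1/(1 + jωRC).
Step 3 — Denominator: 1 + jωRC = 1 + j·1502·117·4.7e-07 = 1 + j0.08258.
Step 4 — H = 0.9932 - j0.08202.
Step 5 — Magnitude: |H| = 0.9966 (-0.0 dB); phase: φ = -4.7°.

|H| = 0.9966 (-0.0 dB), φ = -4.7°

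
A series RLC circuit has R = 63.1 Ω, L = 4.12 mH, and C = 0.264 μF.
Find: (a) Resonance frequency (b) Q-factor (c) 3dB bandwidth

Step 1 — Resonance: ω₀ = 1/√(LC) = 1/√(0.00412·2.64e-07) = 3.032e+04 rad/s.
Step 2 — f₀ = ω₀/(2π) = 4826 Hz.
Step 3 — Series Q: Q = ω₀L/R = 3.032e+04·0.00412/63.1 = 1.98.
Step 4 — Bandwidth: Δω = ω₀/Q = 1.532e+04 rad/s; BW = Δω/(2π) = 2438 Hz.

(a) f₀ = 4826 Hz  (b) Q = 1.98  (c) BW = 2438 Hz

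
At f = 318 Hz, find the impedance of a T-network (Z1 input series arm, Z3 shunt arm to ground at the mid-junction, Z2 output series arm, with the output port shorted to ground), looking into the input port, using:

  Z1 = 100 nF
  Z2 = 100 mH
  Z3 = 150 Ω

Step 1 — Angular frequency: ω = 2π·f = 2π·318 = 1998 rad/s.
Step 2 — Component impedances:
  Z1: Z = 1/(jωC) = -j/(ω·C) = 0 - j5005 Ω
  Z2: Z = jωL = j·1998·0.1 = 0 + j199.8 Ω
  Z3: Z = R = 150 Ω
Step 3 — With the output port shorted to ground, the output series arm Z2 runs from the junction to ground; the shunt arm Z3 also runs from the junction to ground. They appear in parallel: Z3 || Z2 = 95.93 + j72.02 Ω.
Step 4 — Series with input arm Z1: Z_in = Z1 + (Z3 || Z2) = 95.93 - j4933 Ω = 4934∠-88.9° Ω.

Z = 95.93 - j4933 Ω = 4934∠-88.9° Ω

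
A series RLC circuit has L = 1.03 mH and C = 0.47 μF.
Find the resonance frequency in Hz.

Step 1 — Resonance condition Im(Z)=0 gives ω₀ = 1/√(LC).
Step 2 — ω₀ = 1/√(0.00103·4.7e-07) = 4.545e+04 rad/s.
Step 3 — f₀ = ω₀/(2π) = 7234 Hz.

f₀ = 7234 Hz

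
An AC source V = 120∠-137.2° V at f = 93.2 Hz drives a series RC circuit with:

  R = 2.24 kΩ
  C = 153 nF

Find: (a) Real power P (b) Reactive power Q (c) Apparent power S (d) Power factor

Step 1 — Angular frequency: ω = 2π·f = 2π·93.2 = 585.6 rad/s.
Step 2 — Component impedances:
  R: Z = R = 2240 Ω
  C: Z = 1/(jωC) = -j/(ω·C) = 0 - j1.116e+04 Ω
Step 3 — Series combination: Z_total = R + C = 2240 - j1.116e+04 Ω = 1.138e+04∠-78.7° Ω.
Step 4 — Source phasor: V = 120∠-137.2° V = -88.05 - j81.53 V.
Step 5 — Current: I = V / Z = 0.0055 - j0.008993 A = 0.01054∠-58.5° A.
Step 6 — Complex power: S = V·I* = 0.2489 - j1.24 VA.
Step 7 — Real power: P = Re(S) = 0.2489 W.
Step 8 — Reactive power: Q = Im(S) = -1.24 VAR.
Step 9 — Apparent power: |S| = 1.265 VA.
Step 10 — Power factor: PF = P/|S| = 0.1968 (leading).

(a) P = 0.2489 W  (b) Q = -1.24 VAR  (c) S = 1.265 VA  (d) PF = 0.1968 (leading)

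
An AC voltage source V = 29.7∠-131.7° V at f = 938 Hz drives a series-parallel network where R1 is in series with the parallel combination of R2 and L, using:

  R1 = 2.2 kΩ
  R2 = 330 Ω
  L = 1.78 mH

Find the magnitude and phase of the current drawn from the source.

Step 1 — Angular frequency: ω = 2π·f = 2π·938 = 5894 rad/s.
Step 2 — Component impedances:
  R1: Z = R = 2200 Ω
  R2: Z = R = 330 Ω
  L: Z = jωL = j·5894·0.00178 = 0 + j10.49 Ω
Step 3 — Parallel branch: R2 || L = 1/(1/R2 + 1/L) = 0.3332 + j10.48 Ω.
Step 4 — Series with R1: Z_total = R1 + (R2 || L) = 2200 + j10.48 Ω = 2200∠0.3° Ω.
Step 5 — Source phasor: V = 29.7∠-131.7° V = -19.76 - j22.18 V.
Step 6 — Ohm's law: I = V / Z_total = (-19.76 - j22.18) / (2200 + j10.48) = -0.009027 - j0.01004 A.
Step 7 — Convert to polar: |I| = 0.0135 A, ∠I = -132.0°.

I = 0.0135∠-132.0° A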